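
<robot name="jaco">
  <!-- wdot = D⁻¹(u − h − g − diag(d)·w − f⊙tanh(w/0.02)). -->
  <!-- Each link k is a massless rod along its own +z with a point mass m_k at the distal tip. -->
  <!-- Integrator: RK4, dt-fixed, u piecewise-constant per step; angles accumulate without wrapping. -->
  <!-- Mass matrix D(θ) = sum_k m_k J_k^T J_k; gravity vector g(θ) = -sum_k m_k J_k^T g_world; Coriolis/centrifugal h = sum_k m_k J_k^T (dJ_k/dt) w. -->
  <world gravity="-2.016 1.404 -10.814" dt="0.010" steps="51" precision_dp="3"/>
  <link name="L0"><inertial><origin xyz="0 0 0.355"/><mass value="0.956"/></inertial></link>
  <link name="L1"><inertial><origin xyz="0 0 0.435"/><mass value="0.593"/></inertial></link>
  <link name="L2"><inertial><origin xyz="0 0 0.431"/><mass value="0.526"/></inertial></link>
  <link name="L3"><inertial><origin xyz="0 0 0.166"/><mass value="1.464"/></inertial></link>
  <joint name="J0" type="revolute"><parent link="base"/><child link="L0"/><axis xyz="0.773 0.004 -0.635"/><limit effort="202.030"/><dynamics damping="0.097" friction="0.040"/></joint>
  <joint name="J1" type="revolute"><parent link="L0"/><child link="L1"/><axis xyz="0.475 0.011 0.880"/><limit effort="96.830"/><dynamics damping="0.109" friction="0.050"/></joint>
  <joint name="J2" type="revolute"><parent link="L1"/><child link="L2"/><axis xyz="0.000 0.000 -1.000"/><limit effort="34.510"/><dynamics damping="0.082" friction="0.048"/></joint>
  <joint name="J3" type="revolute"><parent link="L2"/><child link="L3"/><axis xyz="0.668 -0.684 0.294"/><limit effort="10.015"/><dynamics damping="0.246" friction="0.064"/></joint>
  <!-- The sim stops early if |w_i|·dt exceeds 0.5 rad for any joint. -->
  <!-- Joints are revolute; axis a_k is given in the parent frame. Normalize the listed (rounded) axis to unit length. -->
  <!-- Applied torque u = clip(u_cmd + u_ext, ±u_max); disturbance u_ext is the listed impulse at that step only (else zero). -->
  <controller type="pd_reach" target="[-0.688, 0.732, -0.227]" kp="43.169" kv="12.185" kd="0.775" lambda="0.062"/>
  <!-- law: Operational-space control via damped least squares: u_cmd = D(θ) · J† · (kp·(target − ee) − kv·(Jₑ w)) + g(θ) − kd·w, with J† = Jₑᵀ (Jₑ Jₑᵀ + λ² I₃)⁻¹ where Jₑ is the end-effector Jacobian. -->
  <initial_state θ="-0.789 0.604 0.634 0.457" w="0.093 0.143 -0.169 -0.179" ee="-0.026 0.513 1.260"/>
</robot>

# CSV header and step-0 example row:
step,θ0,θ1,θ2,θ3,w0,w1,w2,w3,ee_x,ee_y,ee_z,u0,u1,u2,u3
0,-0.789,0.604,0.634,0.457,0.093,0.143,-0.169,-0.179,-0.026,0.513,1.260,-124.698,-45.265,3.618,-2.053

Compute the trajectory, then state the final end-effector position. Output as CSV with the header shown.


step,θ0,θ1,θ2,θ3,w0,w1,w2,w3,ee_x,ee_y,ee_z,u0,u1,u2,u3
1,-0.793,0.608,0.636,0.477,-0.926,0.639,0.175,3.973,-0.026,0.513,1.258,-108.467,-39.881,2.983,-4.663
2,-0.805,0.614,0.627,0.524,-1.506,0.408,-1.661,5.441,-0.029,0.516,1.253,-92.671,-34.791,4.200,-4.776
3,-0.823,0.621,0.638,0.582,-2.048,0.994,2.832,6.137,-0.034,0.522,1.245,-75.516,-29.352,0.401,-4.128
4,-0.844,0.621,0.611,0.643,-2.129,-0.840,-7.121,6.043,-0.040,0.531,1.235,-64.708,-25.882,8.150,-3.130
5,-0.870,0.631,0.647,0.707,-2.941,2.496,12.236,6.760,-0.049,0.544,1.223,-44.667,-19.771,-7.705,-2.625
6,-0.895,0.623,0.595,0.768,-2.159,-3.861,-19.866,5.755,-0.057,0.558,1.210,-45.307,-19.424,18.106,-1.321
7,-0.926,0.634,0.649,0.834,-3.887,5.504,26.600,7.356,-0.069,0.574,1.194,-17.068,-11.445,-20.039,-1.747
8,-0.955,0.624,0.606,0.896,-1.966,-7.028,-31.017,5.401,-0.080,0.591,1.177,-31.900,-14.531,26.984,-0.052
9,-0.988,0.627,0.630,0.961,-4.531,7.109,31.778,7.343,-0.094,0.609,1.158,1.796,-5.700,-24.948,-1.003
10,-1.021,0.625,0.632,1.022,-2.207,-7.025,-27.869,5.170,-0.107,0.628,1.139,-17.331,-9.651,24.192,0.740
11,-1.055,0.617,0.616,1.083,-4.456,5.216,22.249,6.480,-0.122,0.647,1.118,10.409,-2.574,-17.608,0.025
12,-1.090,0.619,0.640,1.140,-2.808,-4.381,-15.470,4.968,-0.137,0.667,1.096,-0.839,-4.650,13.633,1.256
13,-1.125,0.609,0.618,1.192,-4.065,2.257,10.014,5.401,-0.153,0.686,1.073,15.088,-0.535,-7.808,1.019
14,-1.161,0.610,0.635,1.242,-3.325,-1.982,-5.826,4.623,-0.169,0.706,1.050,12.086,-0.780,5.309,1.610
15,-1.197,0.603,0.624,1.288,-3.830,0.530,3.244,4.578,-0.186,0.725,1.026,19.557,1.247,-2.418,1.606
16,-1.234,0.602,0.631,1.332,-3.603,-0.795,-1.639,4.184,-0.203,0.744,1.001,20.348,1.740,1.579,1.816
17,-1.271,0.598,0.628,1.373,-3.767,-0.034,0.849,4.001,-0.220,0.762,0.976,24.004,2.795,-0.602,1.839
18,-1.309,0.596,0.630,1.412,-3.716,-0.343,-0.430,3.745,-0.238,0.780,0.951,25.660,3.366,0.405,1.888
19,-1.346,0.593,0.629,1.448,-3.767,-0.090,0.197,3.546,-0.255,0.797,0.925,27.861,4.001,-0.181,1.878
20,-1.384,0.592,0.629,1.483,-3.754,-0.119,-0.156,3.340,-0.273,0.813,0.898,29.394,4.446,0.075,1.859
21,-1.421,0.592,0.628,1.515,-3.765,0.003,-0.010,3.154,-0.290,0.828,0.872,30.927,4.848,-0.078,1.815
22,-1.459,0.592,0.627,1.546,-3.753,0.048,-0.127,2.976,-0.308,0.842,0.845,32.167,5.157,0.002,1.760
23,-1.496,0.593,0.626,1.575,-3.743,0.129,-0.127,2.810,-0.325,0.856,0.818,33.300,5.404,-0.006,1.692
24,-1.534,0.595,0.625,1.602,-3.724,0.197,-0.174,2.652,-0.343,0.868,0.791,34.275,5.580,0.038,1.616
25,-1.571,0.597,0.623,1.628,-3.700,0.271,-0.203,2.503,-0.360,0.880,0.764,35.135,5.696,0.079,1.533
26,-1.608,0.600,0.621,1.652,-3.671,0.341,-0.239,2.362,-0.376,0.891,0.737,35.885,5.756,0.136,1.444
27,-1.644,0.604,0.618,1.675,-3.636,0.411,-0.271,2.229,-0.393,0.900,0.710,36.538,5.765,0.200,1.350
28,-1.680,0.608,0.615,1.697,-3.596,0.479,-0.303,2.105,-0.409,0.909,0.683,37.103,5.728,0.272,1.253
29,-1.716,0.613,0.612,1.717,-3.550,0.543,-0.332,1.988,-0.425,0.917,0.656,37.588,5.648,0.352,1.153
30,-1.751,0.619,0.609,1.736,-3.500,0.605,-0.360,1.878,-0.440,0.924,0.630,37.998,5.528,0.438,1.051
31,-1.786,0.625,0.605,1.754,-3.445,0.663,-0.386,1.775,-0.455,0.930,0.603,38.338,5.373,0.529,0.948
32,-1.820,0.632,0.601,1.772,-3.386,0.717,-0.409,1.679,-0.470,0.936,0.577,38.613,5.186,0.625,0.844
33,-1.854,0.640,0.597,1.788,-3.323,0.767,-0.429,1.590,-0.484,0.940,0.551,38.827,4.969,0.723,0.740
34,-1.887,0.648,0.593,1.804,-3.256,0.813,-0.447,1.506,-0.498,0.944,0.526,38.981,4.726,0.825,0.637
35,-1.919,0.656,0.588,1.818,-3.186,0.855,-0.462,1.429,-0.511,0.947,0.501,39.080,4.460,0.928,0.535
36,-1.950,0.665,0.583,1.832,-3.113,0.893,-0.475,1.356,-0.524,0.950,0.476,39.125,4.172,1.032,0.435
37,-1.981,0.674,0.579,1.845,-3.037,0.927,-0.485,1.289,-0.536,0.951,0.452,39.118,3.867,1.136,0.336
38,-2.011,0.683,0.574,1.858,-2.959,0.956,-0.493,1.227,-0.548,0.953,0.428,39.063,3.546,1.239,0.240
39,-2.040,0.693,0.569,1.870,-2.879,0.982,-0.498,1.169,-0.559,0.953,0.405,38.962,3.213,1.341,0.147
40,-2.069,0.703,0.564,1.881,-2.798,1.004,-0.501,1.116,-0.570,0.953,0.382,38.817,2.869,1.441,0.058
41,-2.096,0.713,0.559,1.892,-2.716,1.022,-0.502,1.067,-0.581,0.953,0.359,38.630,2.518,1.539,-0.029
42,-2.123,0.723,0.554,1.903,-2.633,1.036,-0.502,1.021,-0.591,0.952,0.338,38.404,2.162,1.634,-0.111
43,-2.149,0.734,0.549,1.913,-2.550,1.047,-0.499,0.979,-0.600,0.951,0.316,38.142,1.802,1.726,-0.189
44,-2.174,0.744,0.544,1.922,-2.466,1.055,-0.495,0.940,-0.609,0.949,0.296,37.847,1.441,1.814,-0.264
45,-2.198,0.755,0.539,1.931,-2.383,1.060,-0.490,0.905,-0.618,0.947,0.275,37.520,1.081,1.897,-0.333
46,-2.222,0.765,0.534,1.940,-2.300,1.062,-0.484,0.872,-0.626,0.945,0.256,37.165,0.723,1.977,-0.399
47,-2.244,0.776,0.529,1.949,-2.218,1.062,-0.476,0.842,-0.633,0.942,0.237,36.785,0.370,2.052,-0.460
48,-2.266,0.787,0.524,1.957,-2.137,1.059,-0.468,0.814,-0.641,0.940,0.218,36.382,0.022,2.123,-0.516
49,-2.287,0.797,0.520,1.965,-2.058,1.054,-0.458,0.788,-0.648,0.937,0.200,35.958,-0.319,2.188,-0.568
50,-2.307,0.808,0.515,1.973,-1.979,1.047,-0.448,0.764,-0.654,0.933,0.183,35.517,-0.653,2.250,-0.616
51,-2.327,0.818,0.511,1.980,-1.902,1.039,-0.438,0.742,-0.660,0.930,0.166,,,,
# final ee position (m): -0.660 0.930 0.166


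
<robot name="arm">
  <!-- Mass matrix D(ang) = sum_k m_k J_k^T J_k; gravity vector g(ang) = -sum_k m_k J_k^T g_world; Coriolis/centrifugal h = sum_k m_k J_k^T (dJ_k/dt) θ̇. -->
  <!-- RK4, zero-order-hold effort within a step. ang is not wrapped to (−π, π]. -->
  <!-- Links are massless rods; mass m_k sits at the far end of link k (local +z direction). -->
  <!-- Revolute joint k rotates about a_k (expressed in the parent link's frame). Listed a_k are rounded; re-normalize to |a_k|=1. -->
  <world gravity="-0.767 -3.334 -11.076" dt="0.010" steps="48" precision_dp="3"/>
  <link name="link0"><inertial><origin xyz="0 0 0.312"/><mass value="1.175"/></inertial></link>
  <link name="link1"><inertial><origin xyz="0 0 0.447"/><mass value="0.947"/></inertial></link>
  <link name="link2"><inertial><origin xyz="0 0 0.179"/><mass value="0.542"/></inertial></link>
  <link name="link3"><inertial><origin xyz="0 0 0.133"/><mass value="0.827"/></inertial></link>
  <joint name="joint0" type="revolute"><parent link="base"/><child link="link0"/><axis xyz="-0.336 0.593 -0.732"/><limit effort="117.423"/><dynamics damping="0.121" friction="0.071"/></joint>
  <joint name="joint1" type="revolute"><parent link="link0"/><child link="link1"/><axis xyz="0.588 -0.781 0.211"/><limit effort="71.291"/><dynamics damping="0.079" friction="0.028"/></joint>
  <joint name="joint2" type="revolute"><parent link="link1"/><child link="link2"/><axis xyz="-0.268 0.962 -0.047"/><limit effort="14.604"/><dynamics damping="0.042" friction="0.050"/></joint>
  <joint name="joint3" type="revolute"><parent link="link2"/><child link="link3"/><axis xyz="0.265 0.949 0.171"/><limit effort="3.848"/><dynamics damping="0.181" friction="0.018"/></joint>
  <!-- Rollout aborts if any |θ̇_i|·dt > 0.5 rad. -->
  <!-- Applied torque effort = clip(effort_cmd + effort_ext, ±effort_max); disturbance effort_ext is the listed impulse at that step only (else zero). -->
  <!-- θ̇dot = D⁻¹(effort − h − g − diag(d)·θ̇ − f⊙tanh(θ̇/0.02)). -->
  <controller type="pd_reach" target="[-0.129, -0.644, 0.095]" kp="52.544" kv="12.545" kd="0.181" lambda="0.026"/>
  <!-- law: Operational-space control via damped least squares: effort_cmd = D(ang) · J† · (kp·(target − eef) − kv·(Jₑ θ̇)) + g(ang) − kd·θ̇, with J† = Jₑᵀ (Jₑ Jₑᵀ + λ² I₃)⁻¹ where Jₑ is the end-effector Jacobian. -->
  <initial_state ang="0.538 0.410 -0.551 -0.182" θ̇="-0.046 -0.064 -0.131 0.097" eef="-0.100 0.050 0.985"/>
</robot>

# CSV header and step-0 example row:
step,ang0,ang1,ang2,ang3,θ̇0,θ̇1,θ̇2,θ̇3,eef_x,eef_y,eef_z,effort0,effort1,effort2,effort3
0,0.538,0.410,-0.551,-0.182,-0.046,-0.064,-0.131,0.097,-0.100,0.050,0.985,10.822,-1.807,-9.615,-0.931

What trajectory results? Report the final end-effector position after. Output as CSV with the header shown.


step,ang0,ang1,ang2,ang3,θ̇0,θ̇1,θ̇2,θ̇3,eef_x,eef_y,eef_z,effort0,effort1,effort2,effort3
1,0.540,0.407,-0.578,-0.146,0.438,-0.497,-5.038,6.532,-0.100,0.049,0.983,9.458,-2.566,-7.415,-1.760
2,0.545,0.401,-0.639,-0.077,0.607,-0.777,-7.152,7.277,-0.102,0.048,0.978,4.814,-1.828,-5.783,-1.371
3,0.550,0.390,-0.718,-0.007,0.403,-1.291,-8.532,6.673,-0.106,0.048,0.970,0.068,-1.081,-4.324,-0.807
4,0.552,0.373,-0.809,0.055,-0.149,-2.089,-9.620,5.631,-0.110,0.049,0.958,-3.887,-0.439,-3.023,-0.279
5,0.546,0.348,-0.909,0.105,-0.938,-3.070,-10.482,4.426,-0.115,0.049,0.944,-6.926,0.281,-1.926,0.166
6,0.532,0.311,-1.017,0.143,-1.865,-4.128,-11.116,3.215,-0.120,0.050,0.928,-9.126,1.196,-1.052,0.518
7,0.509,0.265,-1.131,0.170,-2.811,-5.133,-11.508,2.155,-0.125,0.049,0.910,-10.641,2.294,-0.387,0.771
8,0.476,0.210,-1.246,0.187,-3.683,-5.986,-11.673,1.366,-0.129,0.047,0.890,-11.613,3.450,0.117,0.932
9,0.436,0.146,-1.363,0.198,-4.421,-6.628,-11.653,0.888,-0.134,0.044,0.869,-12.156,4.514,0.520,1.020
10,0.389,0.078,-1.479,0.206,-4.994,-7.038,-11.501,0.688,-0.137,0.039,0.847,-12.360,5.380,0.876,1.061
11,0.337,0.007,-1.592,0.213,-5.403,-7.225,-11.262,0.679,-0.141,0.034,0.824,-12.297,6.015,1.225,1.082
12,0.281,-0.065,-1.704,0.220,-5.665,-7.214,-10.973,0.764,-0.144,0.027,0.800,-12.023,6.447,1.593,1.107
13,0.224,-0.137,-1.812,0.228,-5.809,-7.041,-10.657,0.865,-0.146,0.019,0.775,-11.592,6.747,1.993,1.150
14,0.166,-0.205,-1.916,0.237,-5.863,-6.736,-10.329,0.930,-0.148,0.010,0.751,-11.058,6.995,2.430,1.215
15,0.107,-0.271,-2.018,0.246,-5.851,-6.325,-9.994,0.938,-0.150,0.001,0.726,-10.489,7.261,2.895,1.303
16,0.049,-0.331,-2.116,0.255,-5.796,-5.830,-9.654,0.883,-0.151,-0.009,0.700,-9.960,7.593,3.376,1.407
17,-0.008,-0.387,-2.211,0.264,-5.715,-5.268,-9.307,0.776,-0.152,-0.020,0.675,-9.541,8.009,3.849,1.519
18,-0.065,-0.436,-2.302,0.271,-5.627,-4.658,-8.954,0.631,-0.152,-0.030,0.650,-9.287,8.504,4.293,1.631
19,-0.121,-0.480,-2.390,0.276,-5.545,-4.019,-8.592,0.464,-0.152,-0.041,0.625,-9.229,9.063,4.685,1.733
20,-0.176,-0.516,-2.474,0.280,-5.485,-3.367,-8.221,0.293,-0.151,-0.052,0.600,-9.372,9.666,5.008,1.820
21,-0.230,-0.547,-2.554,0.282,-5.456,-2.719,-7.841,0.130,-0.149,-0.063,0.576,-9.704,10.299,5.248,1.884
22,-0.285,-0.571,-2.631,0.283,-5.463,-2.086,-7.451,-0.007,-0.147,-0.073,0.554,-10.200,10.946,5.400,1.920
23,-0.340,-0.588,-2.703,0.282,-5.508,-1.476,-7.061,-0.085,-0.145,-0.084,0.532,-10.828,11.596,5.459,1.917
24,-0.395,-0.600,-2.772,0.281,-5.589,-0.893,-6.648,-0.174,-0.142,-0.094,0.512,-11.549,12.241,5.424,1.893
25,-0.452,-0.606,-2.836,0.279,-5.702,-0.338,-6.219,-0.257,-0.139,-0.104,0.493,-12.314,12.858,5.295,1.842
26,-0.509,-0.607,-2.896,0.276,-5.844,0.190,-5.780,-0.327,-0.136,-0.114,0.476,-13.067,13.419,5.077,1.763
27,-0.569,-0.603,-2.952,0.272,-6.013,0.687,-5.337,-0.384,-0.134,-0.123,0.460,-13.738,13.886,4.771,1.657
28,-0.630,-0.593,-3.003,0.268,-6.201,1.165,-4.897,-0.432,-0.132,-0.133,0.446,-14.249,14.208,4.382,1.525
29,-0.693,-0.579,-3.050,0.264,-6.404,1.623,-4.468,-0.475,-0.131,-0.142,0.433,-14.504,14.322,3.911,1.371
30,-0.758,-0.561,-3.092,0.259,-6.622,2.059,-4.059,-0.518,-0.130,-0.152,0.422,-14.392,14.158,3.360,1.195
31,-0.825,-0.538,-3.131,0.253,-6.854,2.466,-3.677,-0.563,-0.131,-0.163,0.411,-13.788,13.635,2.731,1.000
32,-0.895,-0.512,-3.166,0.247,-7.099,2.833,-3.332,-0.615,-0.132,-0.175,0.400,-12.556,12.667,2.023,0.790
33,-0.967,-0.482,-3.198,0.241,-7.357,3.147,-3.029,-0.675,-0.133,-0.187,0.390,-10.551,11.159,1.239,0.566
34,-1.042,-0.449,-3.227,0.234,-7.624,3.390,-2.771,-0.744,-0.135,-0.201,0.380,-7.604,9.004,0.379,0.334
35,-1.120,-0.415,-3.254,0.226,-7.893,3.545,-2.560,-0.819,-0.137,-0.215,0.370,-3.512,6.072,-0.558,0.096
36,-1.200,-0.379,-3.278,0.217,-8.149,3.596,-2.389,-0.897,-0.138,-0.230,0.359,1.954,2.234,-1.570,-0.141
37,-1.283,-0.343,-3.302,0.208,-8.358,3.540,-2.241,-0.967,-0.139,-0.246,0.349,8.626,-2.320,-2.626,-0.371
38,-1.367,-0.308,-3.323,0.198,-8.472,3.403,-2.089,-1.026,-0.139,-0.262,0.337,13.950,-5.695,-3.521,-0.584
39,-1.451,-0.275,-3.343,0.187,-8.466,3.268,-1.934,-1.107,-0.138,-0.278,0.326,12.519,-4.274,-3.866,-0.764
40,-1.536,-0.243,-3.362,0.175,-8.462,3.215,-1.873,-1.294,-0.137,-0.294,0.314,7.168,-0.515,-3.872,-0.896
41,-1.621,-0.211,-3.382,0.161,-8.619,3.164,-2.012,-1.571,-0.134,-0.310,0.303,5.691,0.180,-4.065,-0.993
42,-1.709,-0.180,-3.403,0.144,-8.915,2.983,-2.320,-1.827,-0.131,-0.326,0.291,8.798,-2.405,-4.467,-1.064
43,-1.800,-0.152,-3.428,0.125,-9.247,2.633,-2.717,-2.001,-0.127,-0.341,0.281,13.975,-6.391,-4.879,-1.105
44,-1.894,-0.128,-3.458,0.104,-9.527,2.144,-3.143,-2.084,-0.123,-0.357,0.270,19.305,-10.428,-5.147,-1.099
45,-1.990,-0.109,-3.491,0.084,-9.702,1.573,-3.560,-2.085,-0.118,-0.373,0.261,23.893,-13.906,-5.201,-1.035
46,-2.087,-0.097,-3.528,0.063,-9.747,0.974,-3.948,-2.019,-0.114,-0.389,0.252,27.443,-16.630,-5.024,-0.911
47,-2.184,-0.090,-3.570,0.043,-9.655,0.393,-4.287,-1.902,-0.110,-0.406,0.243,29.936,-18.592,-4.634,-0.731
48,-2.280,-0.089,-3.614,0.025,-9.430,-0.137,-4.562,-1.755,-0.105,-0.423,0.234,,,,
# final eef position (m): -0.105 -0.423 0.234


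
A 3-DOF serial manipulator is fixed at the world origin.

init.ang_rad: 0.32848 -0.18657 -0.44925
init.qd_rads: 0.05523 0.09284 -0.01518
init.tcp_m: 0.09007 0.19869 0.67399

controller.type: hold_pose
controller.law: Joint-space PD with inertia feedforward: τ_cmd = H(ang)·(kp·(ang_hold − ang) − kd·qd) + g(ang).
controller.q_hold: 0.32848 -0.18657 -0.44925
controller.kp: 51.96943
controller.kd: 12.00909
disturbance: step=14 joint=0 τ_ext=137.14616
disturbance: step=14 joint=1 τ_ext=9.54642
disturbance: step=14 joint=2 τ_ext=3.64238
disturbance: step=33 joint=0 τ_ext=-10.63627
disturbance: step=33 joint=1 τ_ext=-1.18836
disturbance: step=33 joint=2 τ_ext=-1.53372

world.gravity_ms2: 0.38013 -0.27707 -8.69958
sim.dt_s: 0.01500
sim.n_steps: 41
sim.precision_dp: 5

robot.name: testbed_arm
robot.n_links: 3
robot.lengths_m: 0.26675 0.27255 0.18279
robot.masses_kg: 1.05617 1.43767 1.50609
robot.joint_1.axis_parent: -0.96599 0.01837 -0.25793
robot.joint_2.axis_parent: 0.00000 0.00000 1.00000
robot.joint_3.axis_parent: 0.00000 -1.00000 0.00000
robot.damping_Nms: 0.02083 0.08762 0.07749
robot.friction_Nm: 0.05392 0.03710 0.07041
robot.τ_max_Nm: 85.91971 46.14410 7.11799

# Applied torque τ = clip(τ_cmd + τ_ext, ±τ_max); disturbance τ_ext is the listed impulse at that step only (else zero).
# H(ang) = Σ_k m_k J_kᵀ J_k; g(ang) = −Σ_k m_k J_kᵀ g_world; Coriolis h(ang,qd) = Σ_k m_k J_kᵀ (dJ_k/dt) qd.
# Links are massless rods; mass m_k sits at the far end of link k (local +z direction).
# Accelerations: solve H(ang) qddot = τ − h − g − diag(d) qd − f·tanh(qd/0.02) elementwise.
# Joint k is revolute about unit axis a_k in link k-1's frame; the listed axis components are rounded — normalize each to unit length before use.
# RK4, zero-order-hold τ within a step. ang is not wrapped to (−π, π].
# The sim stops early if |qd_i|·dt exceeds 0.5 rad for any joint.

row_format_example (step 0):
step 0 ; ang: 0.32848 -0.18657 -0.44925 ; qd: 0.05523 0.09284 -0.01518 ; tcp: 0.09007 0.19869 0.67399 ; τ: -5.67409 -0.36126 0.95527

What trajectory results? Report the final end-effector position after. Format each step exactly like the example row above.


step 1 ; ang: 0.32929 -0.18615 -0.44940 ; qd: 0.04847 0.01795 -0.00420 ; tcp: 0.09015 0.19922 0.67381 ; τ: -5.57926 -0.35076 0.95021
step 2 ; ang: 0.32995 -0.18614 -0.44945 ; qd: 0.03717 0.03137 0.00099 ; tcp: 0.09020 0.19964 0.67368 ; τ: -5.49179 -0.34511 0.94975
step 3 ; ang: 0.33047 -0.18605 -0.44946 ; qd: 0.02795 0.03578 0.00219 ; tcp: 0.09024 0.19997 0.67357 ; τ: -5.41164 -0.33964 0.95121
step 4 ; ang: 0.33086 -0.18593 -0.44946 ; qd: 0.02026 0.03638 0.00240 ; tcp: 0.09026 0.20022 0.67350 ; τ: -5.33891 -0.33454 0.95298
step 5 ; ang: 0.33115 -0.18581 -0.44946 ; qd: 0.01385 0.03519 0.00237 ; tcp: 0.09028 0.20041 0.67344 ; τ: -5.27370 -0.32990 0.95468
step 6 ; ang: 0.33135 -0.18573 -0.44946 ; qd: 0.00856 0.03298 0.00229 ; tcp: 0.09030 0.20054 0.67340 ; τ: -5.21595 -0.32574 0.95620
step 7 ; ang: 0.33148 -0.18568 -0.44946 ; qd: 0.00426 0.03023 0.00220 ; tcp: 0.09031 0.20062 0.67337 ; τ: -5.16530 -0.32207 0.95753
step 8 ; ang: 0.33154 -0.18567 -0.44946 ; qd: 0.00078 0.02735 0.00211 ; tcp: 0.09031 0.20067 0.67336 ; τ: -5.12114 -0.31884 0.95867
step 9 ; ang: 0.33157 -0.18570 -0.44946 ; qd: -0.00200 0.02470 0.00204 ; tcp: 0.09031 0.20068 0.67335 ; τ: -5.08275 -0.31604 0.95965
step 10 ; ang: 0.33155 -0.18576 -0.44947 ; qd: -0.00422 0.02249 0.00198 ; tcp: 0.09031 0.20066 0.67336 ; τ: -5.04944 -0.31361 0.96049
step 11 ; ang: 0.33150 -0.18585 -0.44947 ; qd: -0.00596 0.02076 0.00193 ; tcp: 0.09031 0.20063 0.67337 ; τ: -5.02056 -0.31151 0.96121
step 12 ; ang: 0.33143 -0.18595 -0.44948 ; qd: -0.00731 0.01949 0.00189 ; tcp: 0.09030 0.20058 0.67338 ; τ: -4.99554 -0.30971 0.96183
step 13 ; ang: 0.33134 -0.18606 -0.44948 ; qd: -0.00833 0.01859 0.00187 ; tcp: 0.09030 0.20051 0.67340 ; τ: -4.97388 -0.30816 0.96237
step 14 ; ang: 0.33124 -0.18619 -0.44949 ; qd: -0.00907 0.01797 0.00185 ; tcp: 0.09029 0.20044 0.67343 ; τ: 85.91971 9.23959 4.60521
step 15 ; ang: 0.33436 -0.10287 -0.44410 ; qd: 0.46466 10.61397 0.60715 ; tcp: 0.09112 0.20879 0.67111 ; τ: -21.97756 -1.98419 0.53529
step 16 ; ang: 0.34235 0.01885 -0.43964 ; qd: 0.58420 5.79242 0.07107 ; tcp: 0.09214 0.22290 0.66670 ; τ: -20.13026 -1.63329 1.05248
step 17 ; ang: 0.35119 0.08320 -0.43945 ; qd: 0.58280 2.94308 -0.02136 ; tcp: 0.09292 0.23309 0.66311 ; τ: -18.42922 -1.38732 1.24307
step 18 ; ang: 0.35951 0.11455 -0.43964 ; qd: 0.52092 1.33079 -0.00558 ; tcp: 0.09353 0.24050 0.66036 ; τ: -16.86888 -1.20589 1.29115
step 19 ; ang: 0.36669 0.12733 -0.43961 ; qd: 0.43276 0.42663 0.00357 ; tcp: 0.09404 0.24584 0.65832 ; τ: -15.44183 -1.06509 1.29255
step 20 ; ang: 0.37248 0.12971 -0.43955 ; qd: 0.33433 -0.03169 0.00065 ; tcp: 0.09446 0.24955 0.65687 ; τ: -14.14026 -0.95355 1.27422
step 21 ; ang: 0.37669 0.12874 -0.43961 ; qd: 0.22722 -0.09319 -0.00683 ; tcp: 0.09480 0.25205 0.65586 ; τ: -12.95545 -0.86889 1.24831
step 22 ; ang: 0.37941 0.12708 -0.43974 ; qd: 0.13493 -0.12650 -0.01010 ; tcp: 0.09503 0.25358 0.65523 ; τ: -11.88004 -0.79344 1.22247
step 23 ; ang: 0.38085 0.12504 -0.43991 ; qd: 0.05650 -0.14453 -0.01171 ; tcp: 0.09517 0.25430 0.65492 ; τ: -10.90757 -0.72596 1.19868
step 24 ; ang: 0.38120 0.12279 -0.44009 ; qd: -0.00872 -0.15840 -0.01214 ; tcp: 0.09524 0.25435 0.65488 ; τ: -10.03498 -0.66564 1.17746
step 25 ; ang: 0.38068 0.12023 -0.44027 ; qd: -0.06043 -0.18295 -0.01143 ; tcp: 0.09523 0.25384 0.65506 ; τ: -9.26735 -0.61208 1.15890
step 26 ; ang: 0.37946 0.11737 -0.44044 ; qd: -0.10274 -0.19625 -0.01099 ; tcp: 0.09517 0.25288 0.65543 ; τ: -8.58284 -0.56474 1.14282
step 27 ; ang: 0.37766 0.11438 -0.44060 ; qd: -0.13677 -0.20166 -0.01059 ; tcp: 0.09506 0.25157 0.65594 ; τ: -7.97367 -0.52295 1.12899
step 28 ; ang: 0.37541 0.11135 -0.44075 ; qd: -0.16341 -0.20256 -0.01014 ; tcp: 0.09492 0.24997 0.65656 ; τ: -7.43389 -0.48615 1.11724
step 29 ; ang: 0.37281 0.10832 -0.44090 ; qd: -0.18355 -0.20092 -0.00968 ; tcp: 0.09475 0.24816 0.65727 ; τ: -6.95775 -0.45384 1.10738
step 30 ; ang: 0.36995 0.10532 -0.44104 ; qd: -0.19802 -0.19787 -0.00924 ; tcp: 0.09456 0.24619 0.65802 ; τ: -6.53978 -0.42559 1.09923
step 31 ; ang: 0.36691 0.10238 -0.44118 ; qd: -0.20762 -0.19406 -0.00884 ; tcp: 0.09435 0.24411 0.65882 ; τ: -6.17479 -0.40102 1.09258
step 32 ; ang: 0.36376 0.09950 -0.44131 ; qd: -0.21306 -0.18988 -0.00850 ; tcp: 0.09414 0.24196 0.65963 ; τ: -5.85785 -0.37977 1.08723
step 33 ; ang: 0.36055 0.09668 -0.44143 ; qd: -0.21499 -0.18554 -0.00821 ; tcp: 0.09393 0.23979 0.66045 ; τ: -16.22063 -1.54986 -0.45072
step 34 ; ang: 0.35694 0.08330 -0.44506 ; qd: -0.27200 -1.50945 -0.47489 ; tcp: 0.09425 0.23648 0.66136 ; τ: -3.36141 -0.13989 1.36008
step 35 ; ang: 0.35277 0.06553 -0.45147 ; qd: -0.28160 -0.89657 -0.37782 ; tcp: 0.09497 0.23240 0.66229 ; τ: -3.38098 -0.17371 1.32114
step 36 ; ang: 0.34859 0.05474 -0.45645 ; qd: -0.27488 -0.56084 -0.28626 ; tcp: 0.09546 0.22885 0.66313 ; τ: -3.40982 -0.19529 1.28537
step 37 ; ang: 0.34458 0.04780 -0.46014 ; qd: -0.25988 -0.37356 -0.20582 ; tcp: 0.09575 0.22573 0.66392 ; τ: -3.44791 -0.21007 1.25311
step 38 ; ang: 0.34082 0.04302 -0.46271 ; qd: -0.24095 -0.26736 -0.13729 ; tcp: 0.09589 0.22295 0.66466 ; τ: -3.49411 -0.22099 1.22409
step 39 ; ang: 0.33736 0.03949 -0.46433 ; qd: -0.22049 -0.20612 -0.07993 ; tcp: 0.09590 0.22049 0.66538 ; τ: -3.54698 -0.22963 1.19801
step 40 ; ang: 0.33421 0.03667 -0.46517 ; qd: -0.19984 -0.17002 -0.03291 ; tcp: 0.09581 0.21829 0.66606 ; τ: -3.60508 -0.23689 1.17476
step 41 ; ang: 0.33136 0.03430 -0.46542 ; qd: -0.17990 -0.14690 -0.00271 ; tcp: 0.09564 0.21634 0.66670
final tcp position (m): 0.09564 0.21634 0.66670


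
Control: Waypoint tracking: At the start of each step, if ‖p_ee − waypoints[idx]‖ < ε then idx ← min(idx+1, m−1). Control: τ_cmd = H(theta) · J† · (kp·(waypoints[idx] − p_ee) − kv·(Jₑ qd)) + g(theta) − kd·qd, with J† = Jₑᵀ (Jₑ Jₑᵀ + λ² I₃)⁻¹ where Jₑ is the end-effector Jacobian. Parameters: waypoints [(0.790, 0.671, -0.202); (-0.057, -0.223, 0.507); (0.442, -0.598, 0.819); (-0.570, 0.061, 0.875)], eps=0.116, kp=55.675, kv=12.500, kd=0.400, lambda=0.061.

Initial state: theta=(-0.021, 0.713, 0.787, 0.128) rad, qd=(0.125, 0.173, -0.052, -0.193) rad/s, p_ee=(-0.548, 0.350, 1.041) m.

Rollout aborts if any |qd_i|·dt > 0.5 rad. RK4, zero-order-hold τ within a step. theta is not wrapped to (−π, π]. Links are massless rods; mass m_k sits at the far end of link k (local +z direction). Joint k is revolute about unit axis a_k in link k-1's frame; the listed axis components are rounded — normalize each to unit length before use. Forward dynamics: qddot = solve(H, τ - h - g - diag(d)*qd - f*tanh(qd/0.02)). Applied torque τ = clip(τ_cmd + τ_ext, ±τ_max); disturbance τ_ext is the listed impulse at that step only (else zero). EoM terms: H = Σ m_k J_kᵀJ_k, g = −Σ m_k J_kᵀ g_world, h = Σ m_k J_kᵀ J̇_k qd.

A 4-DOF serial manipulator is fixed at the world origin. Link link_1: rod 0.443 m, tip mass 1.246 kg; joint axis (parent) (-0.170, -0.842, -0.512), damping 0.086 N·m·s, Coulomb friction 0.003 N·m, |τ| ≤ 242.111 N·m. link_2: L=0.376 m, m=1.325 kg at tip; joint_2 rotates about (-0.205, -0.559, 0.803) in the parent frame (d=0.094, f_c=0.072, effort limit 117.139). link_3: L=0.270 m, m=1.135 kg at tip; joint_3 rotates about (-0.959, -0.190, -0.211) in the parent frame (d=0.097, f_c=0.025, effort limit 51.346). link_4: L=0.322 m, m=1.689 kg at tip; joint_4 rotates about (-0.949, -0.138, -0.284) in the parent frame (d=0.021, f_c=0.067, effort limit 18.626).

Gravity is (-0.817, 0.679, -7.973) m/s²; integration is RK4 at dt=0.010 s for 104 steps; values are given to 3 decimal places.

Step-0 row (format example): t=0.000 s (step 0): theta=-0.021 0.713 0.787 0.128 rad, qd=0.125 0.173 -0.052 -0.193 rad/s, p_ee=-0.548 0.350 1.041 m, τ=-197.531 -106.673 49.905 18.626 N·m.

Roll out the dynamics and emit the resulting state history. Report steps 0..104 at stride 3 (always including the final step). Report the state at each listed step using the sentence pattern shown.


t=0.030 s (step 3): theta=-0.072 0.722 0.986 -0.076 rad, qd=-3.080 0.306 10.918 -9.899 rad/s, p_ee=-0.522 0.350 1.019 m, τ=-116.813 -71.664 37.375 18.626 N·m.
t=0.060 s (step 6): theta=-0.186 0.726 1.319 -0.282 rad, qd=-4.381 -0.124 10.177 -2.183 rad/s, p_ee=-0.444 0.360 0.956 m, τ=-59.703 -44.275 22.982 13.076 N·m.
t=0.090 s (step 9): theta=-0.326 0.710 1.591 -0.246 rad, qd=-4.814 -0.950 8.029 3.714 rad/s, p_ee=-0.336 0.379 0.861 m, τ=-17.675 -22.122 8.051 4.137 N·m.
t=0.120 s (step 12): theta=-0.466 0.665 1.806 -0.101 rad, qd=-4.456 -2.137 6.395 5.523 rad/s, p_ee=-0.209 0.400 0.752 m, τ=13.759 -3.603 -5.217 -2.380 N·m.
t=0.150 s (step 15): theta=-0.586 0.576 1.978 0.065 rad, qd=-3.444 -3.935 5.042 5.336 rad/s, p_ee=-0.076 0.419 0.638 m, τ=35.671 11.273 -15.418 -7.164 N·m.
t=0.180 s (step 18): theta=-0.664 0.418 2.107 0.211 rad, qd=-1.566 -6.865 3.522 4.275 rad/s, p_ee=0.052 0.436 0.528 m, τ=61.780 26.819 -21.913 -9.833 N·m.
t=0.210 s (step 21): theta=-0.665 0.150 2.185 0.311 rad, qd=1.702 -11.130 1.691 2.096 rad/s, p_ee=0.172 0.444 0.430 m, τ=27.815 21.077 -16.973 -9.657 N·m.
t=0.240 s (step 24): theta=-0.627 -0.204 2.204 0.341 rad, qd=-0.353 -11.379 -0.841 0.959 rad/s, p_ee=0.282 0.434 0.353 m, τ=-83.788 -10.431 -12.282 -8.953 N·m.
t=0.270 s (step 27): theta=-0.687 -0.506 2.131 0.400 rad, qd=-3.304 -8.708 -3.832 2.905 rad/s, p_ee=0.373 0.428 0.286 m, τ=-22.623 11.898 -9.090 -7.174 N·m.
t=0.300 s (step 30): theta=-0.805 -0.728 1.988 0.503 rad, qd=-4.306 -6.156 -5.513 3.796 rad/s, p_ee=0.450 0.439 0.217 m, τ=16.754 23.031 -2.425 -4.239 N·m.
t=0.330 s (step 33): theta=-0.936 -0.880 1.811 0.618 rad, qd=-4.320 -4.085 -6.144 3.702 rad/s, p_ee=0.517 0.464 0.148 m, τ=38.506 27.548 3.267 -1.247 N·m.
t=0.360 s (step 36): theta=-1.060 -0.979 1.627 0.720 rad, qd=-3.923 -2.570 -6.045 3.034 rad/s, p_ee=0.574 0.496 0.082 m, τ=49.710 28.727 6.643 1.158 N·m.
t=0.390 s (step 39): theta=-1.169 -1.040 1.453 0.798 rad, qd=-3.382 -1.549 -5.480 2.128 rad/s, p_ee=0.623 0.530 0.021 m, τ=54.742 28.251 7.919 2.764 N·m.
t=0.420 s (step 42): theta=-1.262 -1.076 1.300 0.848 rad, qd=-2.814 -0.901 -4.665 1.229 rad/s, p_ee=0.663 0.562 -0.031 m, τ=55.978 27.014 7.809 3.619 N·m.
t=0.450 s (step 45): theta=-1.339 -1.096 1.174 0.873 rad, qd=-2.274 -0.509 -3.769 0.486 rad/s, p_ee=0.696 0.591 -0.076 m, τ=54.807 25.489 6.982 3.883 N·m.
t=0.480 s (step 48): theta=-1.399 -1.108 1.073 0.880 rad, qd=-1.791 -0.281 -2.919 -0.028 rad/s, p_ee=0.723 0.615 -0.113 m, τ=52.165 23.905 5.889 3.731 N·m.
t=0.510 s (step 51): theta=-1.422 -1.129 1.081 0.772 rad, qd=0.981 -1.573 5.843 -10.067 rad/s, p_ee=0.739 0.632 -0.137 m, τ=184.592 47.678 39.527 18.626 N·m.
t=0.540 s (step 54): theta=-1.355 -1.183 1.369 0.350 rad, qd=3.136 -1.632 11.966 -16.035 rad/s, p_ee=0.730 0.622 -0.130 m, τ=127.531 29.462 31.751 18.626 N·m.
t=0.570 s (step 57): theta=-1.247 -1.217 1.707 -0.034 rad, qd=4.063 -0.682 9.359 -7.218 rad/s, p_ee=0.696 0.573 -0.092 m, τ=75.138 18.920 19.887 13.576 N·m.
t=0.600 s (step 60): theta=-1.112 -1.229 1.939 -0.121 rad, qd=4.937 -0.153 6.421 0.323 rad/s, p_ee=0.636 0.502 -0.040 m, τ=48.313 14.810 8.566 4.440 N·m.
t=0.630 s (step 63): theta=-0.955 -1.225 2.108 -0.065 rad, qd=5.495 0.478 4.935 3.062 rad/s, p_ee=0.565 0.423 0.015 m, τ=30.107 12.345 0.524 -0.349 N·m.
t=0.660 s (step 66): theta=-0.784 -1.200 2.239 0.044 rad, qd=5.833 1.173 3.878 4.062 rad/s, p_ee=0.492 0.342 0.069 m, τ=19.089 10.693 -5.075 -3.293 N·m.
t=0.690 s (step 69): theta=-0.606 -1.155 2.342 0.173 rad, qd=6.055 1.777 2.951 4.451 rad/s, p_ee=0.422 0.265 0.117 m, τ=13.261 9.588 -8.633 -5.046 N·m.
t=0.720 s (step 72): theta=-0.422 -1.097 2.416 0.310 rad, qd=6.230 2.074 2.018 4.673 rad/s, p_ee=0.358 0.194 0.159 m, τ=9.287 8.647 -10.522 -5.880 N·m.
t=0.750 s (step 75): theta=-0.232 -1.037 2.462 0.453 rad, qd=6.385 1.817 0.977 4.885 rad/s, p_ee=0.301 0.129 0.196 m, τ=3.676 6.969 -10.978 -6.007 N·m.
t=0.780 s (step 78): theta=-0.039 -0.995 2.473 0.604 rad, qd=6.469 0.892 -0.239 5.162 rad/s, p_ee=0.249 0.074 0.233 m, τ=-8.853 3.834 -10.815 -5.781 N·m.
t=0.810 s (step 81): theta=0.152 -0.985 2.447 0.764 rad, qd=6.186 -0.214 -1.492 5.559 rad/s, p_ee=0.196 0.030 0.268 m, τ=-32.703 0.759 -11.450 -5.618 N·m.
t=0.840 s (step 84): theta=0.325 -1.001 2.388 0.936 rad, qd=5.261 -0.725 -2.307 5.781 rad/s, p_ee=0.143 -0.002 0.301 m, τ=-52.865 -1.383 -11.777 -5.447 N·m.
t=0.870 s (step 87): theta=0.463 -1.024 2.314 1.107 rad, qd=3.944 -0.737 -2.532 5.572 rad/s, p_ee=0.093 -0.024 0.329 m, τ=-60.665 -2.429 -11.235 -5.056 N·m.
t=0.900 s (step 90): theta=0.561 -1.043 2.240 1.267 rad, qd=2.596 -0.560 -2.338 5.065 rad/s, p_ee=0.050 -0.040 0.351 m, τ=-58.313 -2.354 -10.193 -4.397 N·m.
t=0.930 s (step 93): theta=0.621 -1.057 2.176 1.410 rad, qd=1.439 -0.358 -1.931 4.461 rad/s, p_ee=0.016 -0.053 0.370 m, τ=-50.455 -1.491 -9.033 -3.545 N·m.
t=0.960 s (step 96): theta=0.650 -1.065 2.125 1.535 rad, qd=0.548 -0.190 -1.458 3.878 rad/s, p_ee=-0.010 -0.066 0.385 m, τ=-40.690 -0.283 -7.935 -2.606 N·m.
t=0.990 s (step 99): theta=0.657 -1.069 2.088 1.643 rad, qd=-0.082 -0.071 -1.007 3.356 rad/s, p_ee=-0.029 -0.079 0.398 m, τ=-31.110 0.930 -6.957 -1.676 N·m.
t=1.020 s (step 102): theta=0.648 -1.070 2.064 1.737 rad, qd=-0.489 -0.002 -0.621 2.903 rad/s, p_ee=-0.041 -0.092 0.410 m, τ=-22.745 1.968 -6.116 -0.823 N·m.
t=1.040 s (step 104): theta=0.636 -1.070 2.054 1.792 rad, qd=-0.659 0.013 -0.414 2.635 rad/s, p_ee=-0.047 -0.101 0.417 m.


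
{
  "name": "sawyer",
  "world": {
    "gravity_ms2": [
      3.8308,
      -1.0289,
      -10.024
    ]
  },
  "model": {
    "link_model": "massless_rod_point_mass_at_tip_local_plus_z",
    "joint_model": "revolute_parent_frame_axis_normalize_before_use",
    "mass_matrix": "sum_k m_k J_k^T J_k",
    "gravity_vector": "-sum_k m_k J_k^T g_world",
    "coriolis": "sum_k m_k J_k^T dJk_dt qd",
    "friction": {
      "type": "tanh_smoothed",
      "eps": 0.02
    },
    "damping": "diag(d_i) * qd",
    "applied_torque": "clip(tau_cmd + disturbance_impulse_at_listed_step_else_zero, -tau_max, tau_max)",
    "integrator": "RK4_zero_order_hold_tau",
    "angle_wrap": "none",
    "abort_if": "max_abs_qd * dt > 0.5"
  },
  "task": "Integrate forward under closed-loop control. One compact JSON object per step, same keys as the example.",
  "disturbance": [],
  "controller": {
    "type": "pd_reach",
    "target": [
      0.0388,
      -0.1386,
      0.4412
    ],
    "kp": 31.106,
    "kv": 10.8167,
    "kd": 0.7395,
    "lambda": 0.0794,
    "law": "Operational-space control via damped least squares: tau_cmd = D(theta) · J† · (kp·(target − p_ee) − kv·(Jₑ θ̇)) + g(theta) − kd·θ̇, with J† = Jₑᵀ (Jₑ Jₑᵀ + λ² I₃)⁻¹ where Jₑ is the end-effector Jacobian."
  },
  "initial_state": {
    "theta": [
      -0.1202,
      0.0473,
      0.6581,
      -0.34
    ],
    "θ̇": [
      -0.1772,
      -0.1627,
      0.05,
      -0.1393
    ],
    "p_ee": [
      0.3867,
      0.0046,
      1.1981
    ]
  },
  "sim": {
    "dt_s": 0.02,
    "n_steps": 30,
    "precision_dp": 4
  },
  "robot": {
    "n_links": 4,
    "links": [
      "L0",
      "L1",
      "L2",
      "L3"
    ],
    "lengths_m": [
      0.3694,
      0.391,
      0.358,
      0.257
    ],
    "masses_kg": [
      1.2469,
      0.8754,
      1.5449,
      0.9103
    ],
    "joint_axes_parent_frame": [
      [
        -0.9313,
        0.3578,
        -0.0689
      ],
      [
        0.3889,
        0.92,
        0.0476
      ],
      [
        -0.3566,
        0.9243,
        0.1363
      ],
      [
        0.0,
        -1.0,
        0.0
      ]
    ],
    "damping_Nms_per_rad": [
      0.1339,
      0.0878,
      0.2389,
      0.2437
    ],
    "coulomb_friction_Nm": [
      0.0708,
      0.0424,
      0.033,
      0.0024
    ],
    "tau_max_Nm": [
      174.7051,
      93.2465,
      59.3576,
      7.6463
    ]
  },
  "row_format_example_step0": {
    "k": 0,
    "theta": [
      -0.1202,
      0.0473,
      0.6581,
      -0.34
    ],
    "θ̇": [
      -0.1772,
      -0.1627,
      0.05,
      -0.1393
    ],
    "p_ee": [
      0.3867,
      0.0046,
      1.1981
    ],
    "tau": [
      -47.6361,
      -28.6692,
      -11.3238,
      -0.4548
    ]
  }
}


{"k":1,"theta":[-0.1297,0.0364,0.6737,-0.3514],"\u03b8\u0307":[-0.7711,-0.9258,1.4984,-0.9835],"p_ee":[0.3819,0.0012,1.1947],"tau":[-36.672,-24.8207,-11.4324,0.6572]}
{"k":2,"theta":[-0.1492,0.0128,0.7131,-0.3752],"\u03b8\u0307":[-1.1751,-1.4277,2.4199,-1.3929],"p_ee":[0.374,-0.0037,1.1846],"tau":[-25.9681,-20.8,-10.5133,1.1691]}
{"k":3,"theta":[-0.1753,-0.0189,0.7667,-0.4051],"\u03b8\u0307":[-1.4245,-1.7344,2.9308,-1.591],"p_ee":[0.3632,-0.0101,1.17],"tau":[-16.3328,-17.2321,-9.3075,1.4335]}
{"k":4,"theta":[-0.2051,-0.0553,0.8278,-0.4377],"\u03b8\u0307":[-1.5618,-1.9089,3.1731,-1.657],"p_ee":[0.35,-0.018,1.1524],"tau":[-8.203,-14.2974,-8.1983,1.5846]}
{"k":5,"theta":[-0.2369,-0.0943,0.892,-0.4708],"\u03b8\u0307":[-1.6214,-1.9983,3.2507,-1.6451],"p_ee":[0.3353,-0.027,1.1329],"tau":[-1.6406,-11.9913,-7.3426,1.6914]}
{"k":6,"theta":[-0.2694,-0.1346,0.9567,-0.5032],"\u03b8\u0307":[-1.6287,-2.0345,3.232,-1.5912],"p_ee":[0.3196,-0.037,1.1119],"tau":[3.4996,-10.2239,-6.7712,1.7864]}
{"k":7,"theta":[-0.3017,-0.1752,1.0205,-0.5344],"\u03b8\u0307":[-1.6012,-2.0381,3.1593,-1.5171],"p_ee":[0.3034,-0.0474,1.09],"tau":[7.4382,-8.8823,-6.4565,1.8817]}
{"k":8,"theta":[-0.3332,-0.2158,1.0826,-0.564],"\u03b8\u0307":[-1.5509,-2.0222,3.0585,-1.4352],"p_ee":[0.2873,-0.058,1.0676],"tau":[10.4005,-7.8608,-6.3513,1.9795]}
{"k":9,"theta":[-0.3635,-0.2559,1.1425,-0.5919],"\u03b8\u0307":[-1.4859,-1.995,2.9447,-1.3521],"p_ee":[0.2715,-0.0685,1.0449],"tau":[12.5874,-7.0726,-6.4062,2.0775]}
{"k":10,"theta":[-0.3924,-0.2954,1.2001,-0.6182],"\u03b8\u0307":[-1.4116,-1.9616,2.8267,-1.2714],"p_ee":[0.2563,-0.0787,1.022],"tau":[14.1664,-6.4507,-6.5771,2.1726]}
{"k":11,"theta":[-0.4199,-0.3342,1.2553,-0.643],"\u03b8\u0307":[-1.3317,-1.9253,2.7093,-1.1948],"p_ee":[0.2417,-0.0885,0.9992],"tau":[15.2731,-5.9452,-6.8279,2.2617]}
{"k":12,"theta":[-0.4456,-0.3723,1.3083,-0.6662],"\u03b8\u0307":[-1.249,-1.8881,2.5952,-1.1228],"p_ee":[0.228,-0.0978,0.9766],"tau":[16.0149,-5.5201,-7.1296,2.3427]}
{"k":13,"theta":[-0.4698,-0.4097,1.359,-0.6881],"\u03b8\u0307":[-1.1651,-1.8513,2.4854,-1.0558],"p_ee":[0.2151,-0.1064,0.9542],"tau":[16.4758,-5.1499,-7.4601,2.4139]}
{"k":14,"theta":[-0.4922,-0.4463,1.4076,-0.7086],"\u03b8\u0307":[-1.0813,-1.8155,2.3805,-0.9936],"p_ee":[0.203,-0.1144,0.9322],"tau":[16.7215,-4.8166,-7.8027,2.4745]}
{"k":15,"theta":[-0.513,-0.4822,1.4541,-0.728],"\u03b8\u0307":[-0.9985,-1.7812,2.2805,-0.936],"p_ee":[0.1918,-0.1217,0.9107],"tau":[16.8028,-4.5083,-8.1451,2.5242]}
{"k":16,"theta":[-0.5321,-0.5175,1.4987,-0.7463],"\u03b8\u0307":[-0.9174,-1.7486,2.1851,-0.8829],"p_ee":[0.1814,-0.1283,0.8896],"tau":[16.7591,-4.2166,-8.4785,2.5633]}
{"k":17,"theta":[-0.5497,-0.5521,1.5414,-0.7635],"\u03b8\u0307":[-0.8383,-1.7177,2.0941,-0.8338],"p_ee":[0.1718,-0.1342,0.8691],"tau":[16.6206,-3.9362,-8.7969,2.592]}
{"k":18,"theta":[-0.5657,-0.5861,1.5823,-0.7798],"\u03b8\u0307":[-0.7616,-1.6884,2.007,-0.7886],"p_ee":[0.1629,-0.1395,0.8491],"tau":[16.4106,-3.6638,-9.0961,2.6112]}
{"k":19,"theta":[-0.5801,-0.6196,1.6216,-0.7952],"\u03b8\u0307":[-0.6875,-1.6607,1.9236,-0.7469],"p_ee":[0.1547,-0.1442,0.8299],"tau":[16.147,-3.3972,-9.3738,2.6215]}
{"k":20,"theta":[-0.5932,-0.6525,1.6592,-0.8098],"\u03b8\u0307":[-0.6161,-1.6344,1.8436,-0.7086],"p_ee":[0.1472,-0.1483,0.8112],"tau":[15.8435,-3.1352,-9.6287,2.6238]}
{"k":21,"theta":[-0.6048,-0.6849,1.6952,-0.8237],"\u03b8\u0307":[-0.5476,-1.6093,1.7667,-0.6734],"p_ee":[0.1402,-0.1518,0.7932],"tau":[15.5105,-2.8773,-9.8603,2.6189]}
{"k":22,"theta":[-0.6151,-0.7168,1.7298,-0.8369],"\u03b8\u0307":[-0.482,-1.5852,1.6926,-0.6411],"p_ee":[0.1338,-0.1549,0.776],"tau":[15.1561,-2.6232,-10.069,2.6077]}
{"k":23,"theta":[-0.6241,-0.7483,1.7629,-0.8495],"\u03b8\u0307":[-0.4192,-1.5619,1.6213,-0.6115],"p_ee":[0.128,-0.1574,0.7594],"tau":[14.7863,-2.3729,-10.2555,2.5909]}
{"k":24,"theta":[-0.6319,-0.7793,1.7946,-0.8615],"\u03b8\u0307":[-0.3595,-1.5392,1.5525,-0.5843],"p_ee":[0.1226,-0.1596,0.7435],"tau":[14.4056,-2.1266,-10.4207,2.5695]}
{"k":25,"theta":[-0.6385,-0.8098,1.8249,-0.873],"\u03b8\u0307":[-0.3026,-1.5169,1.4862,-0.5594],"p_ee":[0.1176,-0.1613,0.7283],"tau":[14.0175,-1.8844,-10.5659,2.544]}
{"k":26,"theta":[-0.644,-0.8399,1.854,-0.884],"\u03b8\u0307":[-0.2487,-1.4947,1.4222,-0.5366],"p_ee":[0.113,-0.1627,0.7138],"tau":[13.6248,-1.6466,-10.6924,2.5152]}
{"k":27,"theta":[-0.6485,-0.8695,1.8818,-0.8946],"\u03b8\u0307":[-0.1977,-1.4726,1.3605,-0.5158],"p_ee":[0.1088,-0.1638,0.7],"tau":[13.2294,-1.4135,-10.8017,2.4836]}
{"k":28,"theta":[-0.6519,-0.8987,1.9084,-0.9048],"\u03b8\u0307":[-0.1496,-1.4503,1.301,-0.4966],"p_ee":[0.1049,-0.1645,0.6868],"tau":[12.8332,-1.1853,-10.895,2.4498]}
{"k":29,"theta":[-0.6545,-0.9275,1.9338,-0.9146],"\u03b8\u0307":[-0.1044,-1.4277,1.2437,-0.4791],"p_ee":[0.1014,-0.165,0.6743],"tau":[12.4373,-0.9622,-10.9737,2.4142]}
{"k":30,"theta":[-0.6561,-0.9558,1.9581,-0.9241],"\u03b8\u0307":[-0.062,-1.4046,1.1885,-0.4629],"p_ee":[0.0981,-0.1653,0.6624]}


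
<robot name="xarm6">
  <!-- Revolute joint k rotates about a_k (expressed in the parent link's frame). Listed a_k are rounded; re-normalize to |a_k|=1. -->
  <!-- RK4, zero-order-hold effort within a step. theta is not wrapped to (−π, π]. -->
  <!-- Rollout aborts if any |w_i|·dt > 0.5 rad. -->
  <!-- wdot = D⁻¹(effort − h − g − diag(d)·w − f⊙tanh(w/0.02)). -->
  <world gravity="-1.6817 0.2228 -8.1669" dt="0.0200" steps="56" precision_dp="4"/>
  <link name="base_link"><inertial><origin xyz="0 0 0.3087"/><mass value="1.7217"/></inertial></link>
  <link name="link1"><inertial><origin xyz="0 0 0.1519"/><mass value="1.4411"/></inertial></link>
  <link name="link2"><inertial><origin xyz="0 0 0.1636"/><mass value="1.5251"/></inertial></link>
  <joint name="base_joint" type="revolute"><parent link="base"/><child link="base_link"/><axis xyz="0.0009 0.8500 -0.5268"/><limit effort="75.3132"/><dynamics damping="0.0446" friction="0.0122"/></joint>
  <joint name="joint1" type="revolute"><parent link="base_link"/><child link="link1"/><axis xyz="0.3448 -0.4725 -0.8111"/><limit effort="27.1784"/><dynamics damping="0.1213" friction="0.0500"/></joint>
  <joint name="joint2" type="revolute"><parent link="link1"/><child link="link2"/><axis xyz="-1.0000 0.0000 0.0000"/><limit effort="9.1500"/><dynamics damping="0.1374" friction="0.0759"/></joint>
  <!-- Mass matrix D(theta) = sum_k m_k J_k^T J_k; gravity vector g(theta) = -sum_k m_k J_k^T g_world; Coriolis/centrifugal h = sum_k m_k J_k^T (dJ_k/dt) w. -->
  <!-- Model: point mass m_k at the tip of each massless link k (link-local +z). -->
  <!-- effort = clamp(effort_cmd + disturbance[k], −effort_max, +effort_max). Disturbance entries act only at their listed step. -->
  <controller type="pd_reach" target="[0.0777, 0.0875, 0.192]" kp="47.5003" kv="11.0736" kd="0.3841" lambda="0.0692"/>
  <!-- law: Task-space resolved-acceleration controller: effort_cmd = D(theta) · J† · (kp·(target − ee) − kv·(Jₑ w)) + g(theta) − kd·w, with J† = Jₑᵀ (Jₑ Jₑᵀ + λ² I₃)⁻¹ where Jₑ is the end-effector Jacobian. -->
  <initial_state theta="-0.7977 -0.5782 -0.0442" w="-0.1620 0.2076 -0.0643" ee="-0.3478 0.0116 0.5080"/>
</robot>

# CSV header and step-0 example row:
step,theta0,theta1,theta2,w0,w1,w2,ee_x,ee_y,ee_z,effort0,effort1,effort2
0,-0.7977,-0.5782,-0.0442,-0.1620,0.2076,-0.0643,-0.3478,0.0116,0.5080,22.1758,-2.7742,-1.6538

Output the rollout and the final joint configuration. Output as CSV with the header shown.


step,theta0,theta1,theta2,w0,w1,w2,ee_x,ee_y,ee_z,effort0,effort1,effort2
1,-0.7999,-0.5846,-0.0521,-0.0458,-0.7982,-0.6747,-0.3478,0.0116,0.5079,18.8114,-1.7751,-1.3632
2,-0.7992,-0.6039,-0.0649,0.1181,-1.1349,-0.6050,-0.3456,0.0140,0.5087,16.5053,-1.1834,-1.4228
3,-0.7957,-0.6292,-0.0770,0.2313,-1.3965,-0.6065,-0.3420,0.0181,0.5101,14.6570,-0.7167,-1.4451
4,-0.7903,-0.6591,-0.0896,0.3061,-1.5992,-0.6481,-0.3374,0.0235,0.5118,13.1562,-0.3454,-1.4495
5,-0.7837,-0.6927,-0.1033,0.3491,-1.7631,-0.7234,-0.3320,0.0297,0.5136,11.9136,-0.0429,-1.4424
6,-0.7766,-0.7293,-0.1187,0.3655,-1.9010,-0.8289,-0.3260,0.0364,0.5154,10.8641,0.2100,-1.4282
7,-0.7693,-0.7685,-0.1366,0.3591,-2.0209,-0.9628,-0.3196,0.0435,0.5171,9.9617,0.4270,-1.4097
8,-0.7624,-0.8099,-0.1574,0.3328,-2.1276,-1.1243,-0.3130,0.0508,0.5184,9.1769,0.6180,-1.3889
9,-0.7562,-0.8534,-0.1818,0.2890,-2.2233,-1.3129,-0.3062,0.0581,0.5194,8.4956,0.7900,-1.3673
10,-0.7510,-0.8986,-0.2101,0.2299,-2.3084,-1.5273,-0.2993,0.0654,0.5198,7.9181,0.9481,-1.3465
11,-0.7471,-0.9455,-0.2430,0.1580,-2.3815,-1.7645,-0.2925,0.0726,0.5197,7.4582,1.0965,-1.3280
12,-0.7448,-0.9936,-0.2807,0.0765,-2.4405,-2.0193,-0.2857,0.0795,0.5190,7.1399,1.2386,-1.3139
13,-0.7441,-1.0428,-0.3237,-0.0105,-2.4824,-2.2829,-0.2790,0.0862,0.5175,6.9903,1.3779,-1.3057
14,-0.7452,-1.0926,-0.3719,-0.0972,-2.5045,-2.5432,-0.2725,0.0926,0.5152,7.0282,1.5178,-1.3046
15,-0.7479,-1.1427,-0.4252,-0.1790,-2.5071,-2.7919,-0.2660,0.0986,0.5121,7.2601,1.6621,-1.3075
16,-0.7522,-1.1926,-0.4832,-0.2497,-2.4903,-3.0162,-0.2596,0.1042,0.5082,7.6675,1.8130,-1.3119
17,-0.7577,-1.2420,-0.5453,-0.3039,-2.4566,-3.2063,-0.2532,0.1094,0.5034,8.2078,1.9716,-1.3127
18,-0.7642,-1.2906,-0.6108,-0.3377,-2.4099,-3.3561,-0.2468,0.1141,0.4979,8.8228,2.1371,-1.3037
19,-0.7710,-1.3382,-0.6789,-0.3486,-2.3547,-3.4637,-0.2403,0.1184,0.4916,9.4513,2.3071,-1.2792
20,-0.7778,-1.3846,-0.7487,-0.3362,-2.2956,-3.5305,-0.2336,0.1222,0.4846,10.0400,2.4779,-1.2352
21,-0.7842,-1.4298,-0.8194,-0.3014,-2.2360,-3.5597,-0.2267,0.1257,0.4771,10.5497,2.6454,-1.1700
22,-0.7897,-1.4738,-0.8904,-0.2462,-2.1786,-3.5560,-0.2194,0.1287,0.4692,10.9569,2.8054,-1.0839
23,-0.7939,-1.5168,-0.9611,-0.1734,-2.1250,-3.5239,-0.2118,0.1314,0.4610,11.2519,2.9544,-0.9796
24,-0.7965,-1.5587,-1.0309,-0.0859,-2.0758,-3.4677,-0.2039,0.1337,0.4525,11.4352,3.0894,-0.8608
25,-0.7972,-1.5997,-1.0993,0.0130,-2.0308,-3.3915,-0.1956,0.1357,0.4439,11.5148,3.2082,-0.7320
26,-0.7959,-1.6399,-1.1661,0.1199,-1.9894,-3.2993,-0.1870,0.1374,0.4353,11.5049,3.3093,-0.5978
27,-0.7923,-1.6792,-1.2309,0.2328,-1.9509,-3.1924,-0.1781,0.1389,0.4267,11.4128,3.3921,-0.4630
28,-0.7865,-1.7178,-1.2934,0.3489,-1.9141,-3.0735,-0.1689,0.1400,0.4182,11.2503,3.4560,-0.3316
29,-0.7784,-1.7557,-1.3535,0.4659,-1.8780,-2.9452,-0.1595,0.1409,0.4099,11.0289,3.5014,-0.2070
30,-0.7679,-1.7928,-1.4110,0.5814,-1.8415,-2.8097,-0.1499,0.1416,0.4018,10.7589,3.5285,-0.0916
31,-0.7552,-1.8293,-1.4657,0.6936,-1.8033,-2.6688,-0.1402,0.1420,0.3940,10.4492,3.5380,0.0126
32,-0.7402,-1.8649,-1.5175,0.8007,-1.7627,-2.5245,-0.1304,0.1423,0.3865,10.1075,3.5311,0.1045
33,-0.7232,-1.8997,-1.5665,0.9011,-1.7189,-2.3786,-0.1205,0.1423,0.3793,9.7403,3.5087,0.1835
34,-0.7043,-1.9336,-1.6126,0.9938,-1.6716,-2.2328,-0.1107,0.1422,0.3725,9.3532,3.4723,0.2496
35,-0.6836,-1.9665,-1.6557,1.0776,-1.6204,-2.0886,-0.1009,0.1419,0.3661,8.9511,3.4235,0.3034
36,-0.6613,-1.9984,-1.6961,1.1520,-1.5657,-1.9475,-0.0912,0.1415,0.3600,8.5381,3.3638,0.3456
37,-0.6376,-2.0291,-1.7336,1.2163,-1.5078,-1.8106,-0.0815,0.1410,0.3542,8.1181,3.2950,0.3773
38,-0.6127,-2.0587,-1.7685,1.2704,-1.4473,-1.6791,-0.0720,0.1404,0.3488,7.6947,3.2188,0.3995
39,-0.5869,-2.0870,-1.8008,1.3143,-1.3851,-1.5539,-0.0627,0.1396,0.3438,7.2711,3.1370,0.4137
40,-0.5603,-2.1141,-1.8307,1.3481,-1.3221,-1.4356,-0.0535,0.1388,0.3390,6.8503,3.0514,0.4208
41,-0.5331,-2.1399,-1.8583,1.3722,-1.2594,-1.3247,-0.0445,0.1379,0.3345,6.4352,2.9634,0.4221
42,-0.5055,-2.1645,-1.8838,1.3871,-1.1978,-1.2215,-0.0356,0.1369,0.3303,6.0286,2.8744,0.4187
43,-0.4777,-2.1879,-1.9072,1.3934,-1.1382,-1.1259,-0.0271,0.1358,0.3263,5.6327,2.7859,0.4113
44,-0.4499,-2.2101,-1.9289,1.3917,-1.0813,-1.0380,-0.0187,0.1348,0.3225,5.2498,2.6987,0.4008
45,-0.4221,-2.2312,-1.9488,1.3828,-1.0277,-0.9576,-0.0106,0.1336,0.3188,4.8818,2.6138,0.3879
46,-0.3946,-2.2513,-1.9673,1.3675,-0.9778,-0.8843,-0.0027,0.1325,0.3153,4.5302,2.5318,0.3731
47,-0.3675,-2.2704,-1.9843,1.3464,-0.9318,-0.8177,0.0048,0.1313,0.3120,4.1963,2.4531,0.3568
48,-0.3408,-2.2886,-2.0000,1.3204,-0.8897,-0.7573,0.0121,0.1301,0.3087,3.8808,2.3780,0.3393
49,-0.3147,-2.3060,-2.0147,1.2901,-0.8516,-0.7027,0.0191,0.1288,0.3055,3.5844,2.3068,0.3210
50,-0.2893,-2.3227,-2.0282,1.2562,-0.8172,-0.6534,0.0258,0.1276,0.3024,3.3073,2.2394,0.3021
51,-0.2646,-2.3388,-2.0409,1.2194,-0.7863,-0.6088,0.0321,0.1263,0.2994,3.0495,2.1759,0.2827
52,-0.2406,-2.3542,-2.0526,1.1803,-0.7586,-0.5685,0.0381,0.1251,0.2965,2.8107,2.1160,0.2629
53,-0.2174,-2.3692,-2.0637,1.1394,-0.7339,-0.5320,0.0438,0.1239,0.2936,2.5903,2.0597,0.2429
54,-0.1950,-2.3837,-2.0740,1.0973,-0.7118,-0.4989,0.0492,0.1226,0.2908,2.3878,2.0067,0.2227
55,-0.1735,-2.3977,-2.0837,1.0544,-0.6919,-0.4688,0.0542,0.1214,0.2881,2.2023,1.9569,0.2025
56,-0.1529,-2.4114,-2.0928,1.0111,-0.6741,-0.4413,0.0590,0.1203,0.2855,,,
# final theta (rad): -0.1529 -2.4114 -2.0928
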